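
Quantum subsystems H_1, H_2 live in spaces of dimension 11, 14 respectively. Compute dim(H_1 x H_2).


dim(H_1 x H_2) = 11 * 14
= 154

154


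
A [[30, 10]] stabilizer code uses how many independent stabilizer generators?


For an [[n,k]] stabilizer code:
Number of stabilizer generators = n - k
= 30 - 10
= 20

20


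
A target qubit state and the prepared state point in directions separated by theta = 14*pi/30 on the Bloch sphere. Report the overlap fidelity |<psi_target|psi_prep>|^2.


For states separated by angle theta on Bloch sphere:
F = cos^2(theta/2)
theta = 14*pi/30 = 1.4661
theta/2 = 0.7330
cos(theta/2) = 0.7431
F = 0.5523

0.5523


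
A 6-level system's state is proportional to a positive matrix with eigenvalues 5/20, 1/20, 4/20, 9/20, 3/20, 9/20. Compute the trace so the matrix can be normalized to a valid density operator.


tr(M) = sum of eigenvalues
= 5/20 + 1/20 + 4/20 + 9/20 + 3/20 + 9/20
= 31/20
= 1.5500

1.5500


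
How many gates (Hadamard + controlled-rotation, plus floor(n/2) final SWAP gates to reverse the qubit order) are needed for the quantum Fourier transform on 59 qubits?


Hadamard gates: 59
Controlled rotations: n*(n-1)/2 = 59*58/2 = 1711
SWAP gates: floor(n/2) = floor(59/2) = 29
Total = 59 + 1711 + 29
= 1799

1799


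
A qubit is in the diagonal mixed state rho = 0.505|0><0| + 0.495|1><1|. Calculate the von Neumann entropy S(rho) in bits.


S = -p*log2(p) - (1-p)*log2(1-p)
p = 0.5050, 1-p = 0.4950
= -0.5050 * log2(0.5050) - 0.4950 * log2(0.4950)
= -(-0.4978) - (-0.5022)
= 0.9999

0.9999


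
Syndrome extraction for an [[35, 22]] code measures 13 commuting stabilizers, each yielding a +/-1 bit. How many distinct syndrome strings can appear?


Each stabilizer generator gives a binary (+1 or -1) measurement outcome.
With 13 independent generators:
Total syndromes = 2^13
= 8192

8192


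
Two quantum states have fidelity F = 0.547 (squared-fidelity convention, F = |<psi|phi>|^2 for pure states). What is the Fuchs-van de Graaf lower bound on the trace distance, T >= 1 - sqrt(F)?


Fuchs-van de Graaf (squared-fidelity convention): 1 - sqrt(F) <= T <= sqrt(1 - F).
Lower bound: T >= 1 - sqrt(F)
sqrt(F) = sqrt(0.547) = 0.7396
T >= 1 - 0.7396
T >= 0.2604

0.2604


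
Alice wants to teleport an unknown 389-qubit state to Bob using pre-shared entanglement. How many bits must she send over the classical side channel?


Quantum teleportation requires 2 classical bits per qubit teleported.
389 qubit(s) -> 2 * 389 = 778 classical bits

778


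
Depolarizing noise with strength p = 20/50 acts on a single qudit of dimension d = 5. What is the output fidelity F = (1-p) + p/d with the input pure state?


F = (1-p) + p/d
= (1 - 0.4000) + 0.4000/5
= 0.6000 + 0.0800
= 0.6800

0.6800


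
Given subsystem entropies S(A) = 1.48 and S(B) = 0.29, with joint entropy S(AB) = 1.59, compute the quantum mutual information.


I(A:B) = S(A) + S(B) - S(AB)
= 1.48 + 0.29 - 1.59
= 0.1800

0.1800


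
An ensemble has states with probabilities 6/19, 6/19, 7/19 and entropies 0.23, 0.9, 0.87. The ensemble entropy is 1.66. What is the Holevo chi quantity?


chi = S(rho) - sum_i p_i * S(rho_i)
Weighted entropy = 6/19 * 0.23 + 6/19 * 0.9 + 7/19 * 0.87
= 0.6774
chi = 1.66 - 0.6774
= 0.9826

0.9826


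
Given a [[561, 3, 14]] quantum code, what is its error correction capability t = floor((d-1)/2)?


Code parameters: [[561, 3, 14]], distance d = 14.
Number of correctable errors = floor((d-1)/2)
= floor((14 - 1)/2)
= floor(13/2)
= 6

6


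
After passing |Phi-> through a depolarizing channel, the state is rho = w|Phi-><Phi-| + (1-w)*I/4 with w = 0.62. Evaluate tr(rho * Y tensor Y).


|Phi-> = (|00> - |11>)/sqrt(2)
For the pure Bell state, <Y_A Y_B> = +1 (Bell-state Pauli correlator).
The maximally-mixed part I/4 has tr(I/4 * P tensor P) = 0 for any traceless Pauli P.
So <Y_A Y_B>_rho = w * (+1) + (1 - w) * 0
= 0.62 * (+1)
= 0.6200

0.6200


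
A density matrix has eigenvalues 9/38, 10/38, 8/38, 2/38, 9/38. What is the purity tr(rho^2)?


tr(rho^2) = sum of eigenvalues squared
= (9/38)^2 + (10/38)^2 + (8/38)^2 + (2/38)^2 + (9/38)^2
= (81 + 100 + 64 + 4 + 81) / 1444
= 330/1444
= 0.2285

0.2285


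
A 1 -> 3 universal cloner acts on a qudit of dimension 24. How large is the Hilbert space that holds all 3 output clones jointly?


Output space = H^(tensor 3) where dim(H) = 24
dim = 24^3
= 576 (after 2 factors)
= 13824 (after 3 factors)
= 13824

13824


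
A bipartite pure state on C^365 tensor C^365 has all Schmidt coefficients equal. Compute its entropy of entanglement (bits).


For a maximally entangled state in d x d:
S = log2(d) = log2(365)
= 8.5118

8.5118


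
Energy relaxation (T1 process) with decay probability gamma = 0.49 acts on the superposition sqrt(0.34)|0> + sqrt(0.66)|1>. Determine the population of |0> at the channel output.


For amplitude damping with parameter gamma on state sqrt(a)|0> + sqrt(b)|1>:
alpha^2 = 0.34, beta^2 = 0.66
P(|0>) = alpha^2 + gamma * beta^2
= 0.34 + 0.49 * 0.66
= 0.34 + 0.3234
= 0.6634

0.6634


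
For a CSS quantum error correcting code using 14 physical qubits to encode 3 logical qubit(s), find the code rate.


Code rate R = k/n
= 3/14
= 0.2143

0.2143


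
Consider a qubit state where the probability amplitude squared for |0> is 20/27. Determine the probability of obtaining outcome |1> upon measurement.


|alpha|^2 = 20/27 = 0.7407
|beta|^2 = 1 - 20/27 = 7/27 = 0.2593
P(|1>) = |beta|^2 = 0.2593

0.2593


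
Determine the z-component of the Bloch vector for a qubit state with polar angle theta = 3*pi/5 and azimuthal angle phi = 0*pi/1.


theta = 1.8850, phi = 0.0000
r_z = cos(theta) = -0.3090

-0.3090


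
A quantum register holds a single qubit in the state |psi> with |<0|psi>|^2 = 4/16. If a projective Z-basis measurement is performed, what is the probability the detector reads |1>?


|alpha|^2 = 4/16 = 0.2500
|beta|^2 = 1 - 4/16 = 12/16 = 0.7500
P(|1>) = |beta|^2 = 0.7500

0.7500


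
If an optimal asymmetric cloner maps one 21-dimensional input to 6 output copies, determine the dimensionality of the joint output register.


Output space = H^(tensor 6) where dim(H) = 21
dim = 21^6
= 441 (after 2 factors)
= 9261 (after 3 factors)
= 194481 (after 4 factors)
= 4084101 (after 5 factors)
= 85766121 (after 6 factors)
= 85766121

85766121


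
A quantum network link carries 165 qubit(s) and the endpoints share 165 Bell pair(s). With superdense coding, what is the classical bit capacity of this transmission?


Superdense coding allows 2 classical bits per shared entangled pair.
165 pair(s) -> 2 * 165 = 330 classical bits

330


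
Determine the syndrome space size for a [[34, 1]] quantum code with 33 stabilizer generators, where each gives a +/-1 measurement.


Each stabilizer generator gives a binary (+1 or -1) measurement outcome.
With 33 independent generators:
Total syndromes = 2^33
= 8589934592

8589934592


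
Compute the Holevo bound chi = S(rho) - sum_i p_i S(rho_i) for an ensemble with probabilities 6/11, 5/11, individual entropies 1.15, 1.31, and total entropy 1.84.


chi = S(rho) - sum_i p_i * S(rho_i)
Weighted entropy = 6/11 * 1.15 + 5/11 * 1.31
= 1.2227
chi = 1.84 - 1.2227
= 0.6173

0.6173


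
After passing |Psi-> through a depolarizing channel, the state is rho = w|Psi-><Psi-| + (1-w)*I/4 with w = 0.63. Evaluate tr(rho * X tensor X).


|Psi-> = (|01> - |10>)/sqrt(2)
For the pure Bell state, <X_A X_B> = -1 (Bell-state Pauli correlator).
The maximally-mixed part I/4 has tr(I/4 * P tensor P) = 0 for any traceless Pauli P.
So <X_A X_B>_rho = w * (-1) + (1 - w) * 0
= 0.63 * (-1)
= -0.6300

-0.6300


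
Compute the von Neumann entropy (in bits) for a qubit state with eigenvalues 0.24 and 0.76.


S = -p*log2(p) - (1-p)*log2(1-p)
p = 0.2400, 1-p = 0.7600
= -0.2400 * log2(0.2400) - 0.7600 * log2(0.7600)
= -(-0.4941) - (-0.3009)
= 0.7950

0.7950


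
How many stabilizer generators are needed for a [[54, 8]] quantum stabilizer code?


For an [[n,k]] stabilizer code:
Number of stabilizer generators = n - k
= 54 - 8
= 46

46


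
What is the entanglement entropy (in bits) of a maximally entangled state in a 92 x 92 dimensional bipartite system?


For a maximally entangled state in d x d:
S = log2(d) = log2(92)
= 6.5236

6.5236


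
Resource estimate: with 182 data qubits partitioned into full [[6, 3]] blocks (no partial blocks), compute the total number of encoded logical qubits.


Each code block uses 6 physical qubits for 3 logical qubit(s).
Number of complete blocks = floor(182 / 6) = 30
Logical qubits = 30 * 3
= 90

90


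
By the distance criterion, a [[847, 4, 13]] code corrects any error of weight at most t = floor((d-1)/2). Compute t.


Code parameters: [[847, 4, 13]], distance d = 13.
Number of correctable errors = floor((d-1)/2)
= floor((13 - 1)/2)
= floor(12/2)
= 6

6


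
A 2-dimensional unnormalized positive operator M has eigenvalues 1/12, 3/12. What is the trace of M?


tr(M) = sum of eigenvalues
= 1/12 + 3/12
= 4/12
= 0.3333

0.3333


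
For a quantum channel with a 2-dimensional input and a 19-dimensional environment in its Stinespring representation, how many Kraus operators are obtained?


Tracing out the environment in an orthonormal basis {|i>_E} gives Kraus operators K_i = <i|_E U |0>_E.
Number of Kraus operators = dim(H_env) = d_env
= 19

19


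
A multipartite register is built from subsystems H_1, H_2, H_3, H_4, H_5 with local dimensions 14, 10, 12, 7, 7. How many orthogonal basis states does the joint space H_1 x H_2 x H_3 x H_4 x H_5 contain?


dim(H_1 x H_2 x H_3 x H_4 x H_5) = 14 * 10 * 12 * 7 * 7
= 140 * 12 * 7 * 7
= 1680 * 7 * 7
= 11760 * 7
= 82320

82320


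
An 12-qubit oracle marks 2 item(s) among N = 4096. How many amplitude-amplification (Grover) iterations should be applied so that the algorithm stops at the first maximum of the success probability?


After j Grover iterations the success probability is P(j) = sin^2((2j+1)*theta), where sin(theta) = sqrt(k/N).
N = 2^12 = 4096, k = 2
sin(theta) = sqrt(k/N) = 0.02209708691
theta = arcsin(sqrt(k/N)) = 0.02209888557 rad
P(j) reaches its first maximum when (2j+1)*theta is as close as possible to pi/2, i.e. j = round(pi/(4*theta) - 1/2).
pi/(4*theta) - 1/2 = 35.0402
(For comparison, the common estimate pi/4 * sqrt(N/k) = 35.5431; the exact maximiser is used here.)
Optimal iterations = 35

35


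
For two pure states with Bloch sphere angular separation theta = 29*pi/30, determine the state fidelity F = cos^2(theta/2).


For states separated by angle theta on Bloch sphere:
F = cos^2(theta/2)
theta = 29*pi/30 = 3.0369
theta/2 = 1.5184
cos(theta/2) = 0.0523
F = 0.0027

0.0027


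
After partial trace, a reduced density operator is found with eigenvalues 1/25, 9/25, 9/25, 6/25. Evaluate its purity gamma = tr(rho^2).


tr(rho^2) = sum of eigenvalues squared
= (1/25)^2 + (9/25)^2 + (9/25)^2 + (6/25)^2
= (1 + 81 + 81 + 36) / 625
= 199/625
= 0.3184

0.3184


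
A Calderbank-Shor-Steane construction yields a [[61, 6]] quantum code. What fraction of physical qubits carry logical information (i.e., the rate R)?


Code rate R = k/n
= 6/61
= 0.0984

0.0984


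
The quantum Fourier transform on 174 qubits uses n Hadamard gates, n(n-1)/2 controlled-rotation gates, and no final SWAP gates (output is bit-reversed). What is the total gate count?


Hadamard gates: 174
Controlled rotations: n*(n-1)/2 = 174*173/2 = 15051
SWAP gates: 0 (omitted)
Total = 174 + 15051
= 15225

15225


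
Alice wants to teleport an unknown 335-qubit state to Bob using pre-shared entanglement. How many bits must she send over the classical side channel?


Quantum teleportation requires 2 classical bits per qubit teleported.
335 qubit(s) -> 2 * 335 = 670 classical bits

670


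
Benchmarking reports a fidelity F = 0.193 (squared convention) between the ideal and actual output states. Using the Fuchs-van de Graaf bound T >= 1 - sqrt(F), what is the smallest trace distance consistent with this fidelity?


Fuchs-van de Graaf (squared-fidelity convention): 1 - sqrt(F) <= T <= sqrt(1 - F).
Lower bound: T >= 1 - sqrt(F)
sqrt(F) = sqrt(0.193) = 0.4393
T >= 1 - 0.4393
T >= 0.5607

0.5607


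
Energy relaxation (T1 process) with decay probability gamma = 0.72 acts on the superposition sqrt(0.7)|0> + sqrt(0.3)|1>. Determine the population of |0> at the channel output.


For amplitude damping with parameter gamma on state sqrt(a)|0> + sqrt(b)|1>:
alpha^2 = 0.7, beta^2 = 0.3
P(|0>) = alpha^2 + gamma * beta^2
= 0.7 + 0.72 * 0.3
= 0.7 + 0.2160
= 0.9160

0.9160


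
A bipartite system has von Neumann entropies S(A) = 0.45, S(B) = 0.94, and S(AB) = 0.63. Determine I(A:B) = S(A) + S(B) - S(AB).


I(A:B) = S(A) + S(B) - S(AB)
= 0.45 + 0.94 - 0.63
= 0.7600

0.7600


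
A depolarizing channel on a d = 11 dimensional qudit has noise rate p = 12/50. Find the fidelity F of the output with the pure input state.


F = (1-p) + p/d
= (1 - 0.2400) + 0.2400/11
= 0.7600 + 0.0218
= 0.7818

0.7818


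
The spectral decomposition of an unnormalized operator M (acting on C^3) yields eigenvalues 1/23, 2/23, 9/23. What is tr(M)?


tr(M) = sum of eigenvalues
= 1/23 + 2/23 + 9/23
= 12/23
= 0.5217

0.5217


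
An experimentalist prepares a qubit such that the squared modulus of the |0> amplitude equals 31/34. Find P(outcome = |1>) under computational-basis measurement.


|alpha|^2 = 31/34 = 0.9118
|beta|^2 = 1 - 31/34 = 3/34 = 0.0882
P(|1>) = |beta|^2 = 0.0882

0.0882


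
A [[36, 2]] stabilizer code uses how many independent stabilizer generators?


For an [[n,k]] stabilizer code:
Number of stabilizer generators = n - k
= 36 - 2
= 34

34


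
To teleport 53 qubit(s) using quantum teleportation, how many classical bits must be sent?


Quantum teleportation requires 2 classical bits per qubit teleported.
53 qubit(s) -> 2 * 53 = 106 classical bits

106


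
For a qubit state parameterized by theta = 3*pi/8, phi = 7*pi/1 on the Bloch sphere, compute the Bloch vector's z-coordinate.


theta = 1.1781, phi = 21.9911
r_z = cos(theta) = 0.3827

0.3827


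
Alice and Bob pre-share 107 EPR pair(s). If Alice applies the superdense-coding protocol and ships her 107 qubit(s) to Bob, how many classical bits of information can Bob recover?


Superdense coding allows 2 classical bits per shared entangled pair.
107 pair(s) -> 2 * 107 = 214 classical bits

214


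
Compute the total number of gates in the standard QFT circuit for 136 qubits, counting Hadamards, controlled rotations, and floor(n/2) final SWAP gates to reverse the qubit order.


Hadamard gates: 136
Controlled rotations: n*(n-1)/2 = 136*135/2 = 9180
SWAP gates: floor(n/2) = floor(136/2) = 68
Total = 136 + 9180 + 68
= 9384

9384


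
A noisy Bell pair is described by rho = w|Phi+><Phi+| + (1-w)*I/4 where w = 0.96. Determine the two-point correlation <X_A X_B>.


|Phi+> = (|00> + |11>)/sqrt(2)
For the pure Bell state, <X_A X_B> = +1 (Bell-state Pauli correlator).
The maximally-mixed part I/4 has tr(I/4 * P tensor P) = 0 for any traceless Pauli P.
So <X_A X_B>_rho = w * (+1) + (1 - w) * 0
= 0.96 * (+1)
= 0.9600

0.9600


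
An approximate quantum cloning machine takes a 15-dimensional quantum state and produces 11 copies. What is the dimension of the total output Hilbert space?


Output space = H^(tensor 11) where dim(H) = 15
dim = 15^11
= 225 (after 2 factors)
= 3375 (after 3 factors)
= 50625 (after 4 factors)
= 759375 (after 5 factors)
= 11390625 (after 6 factors)
= 170859375 (after 7 factors)
= 2562890625 (after 8 factors)
= 38443359375 (after 9 factors)
= 576650390625 (after 10 factors)
= 8649755859375 (after 11 factors)
= 8649755859375

8649755859375


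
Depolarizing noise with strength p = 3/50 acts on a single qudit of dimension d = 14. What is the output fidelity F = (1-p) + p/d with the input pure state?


F = (1-p) + p/d
= (1 - 0.0600) + 0.0600/14
= 0.9400 + 0.0043
= 0.9443

0.9443


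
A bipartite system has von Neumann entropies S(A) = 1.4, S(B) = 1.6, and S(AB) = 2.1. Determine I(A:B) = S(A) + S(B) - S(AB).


I(A:B) = S(A) + S(B) - S(AB)
= 1.4 + 1.6 - 2.1
= 0.9000

0.9000


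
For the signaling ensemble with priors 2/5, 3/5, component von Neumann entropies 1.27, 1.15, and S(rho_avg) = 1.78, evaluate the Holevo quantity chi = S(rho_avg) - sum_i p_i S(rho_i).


chi = S(rho) - sum_i p_i * S(rho_i)
Weighted entropy = 2/5 * 1.27 + 3/5 * 1.15
= 1.1980
chi = 1.78 - 1.1980
= 0.5820

0.5820


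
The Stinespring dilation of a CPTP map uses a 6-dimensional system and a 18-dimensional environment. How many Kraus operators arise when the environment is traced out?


Tracing out the environment in an orthonormal basis {|i>_E} gives Kraus operators K_i = <i|_E U |0>_E.
Number of Kraus operators = dim(H_env) = d_env
= 18

18


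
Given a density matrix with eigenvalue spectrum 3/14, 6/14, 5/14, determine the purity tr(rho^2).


tr(rho^2) = sum of eigenvalues squared
= (3/14)^2 + (6/14)^2 + (5/14)^2
= (9 + 36 + 25) / 196
= 70/196
= 0.3571

0.3571


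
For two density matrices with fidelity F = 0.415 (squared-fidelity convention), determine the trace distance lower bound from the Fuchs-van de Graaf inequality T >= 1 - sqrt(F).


Fuchs-van de Graaf (squared-fidelity convention): 1 - sqrt(F) <= T <= sqrt(1 - F).
Lower bound: T >= 1 - sqrt(F)
sqrt(F) = sqrt(0.415) = 0.6442
T >= 1 - 0.6442
T >= 0.3558

0.3558


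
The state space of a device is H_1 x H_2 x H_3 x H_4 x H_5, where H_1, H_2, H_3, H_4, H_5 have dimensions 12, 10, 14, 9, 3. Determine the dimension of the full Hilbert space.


dim(H_1 x H_2 x H_3 x H_4 x H_5) = 12 * 10 * 14 * 9 * 3
= 120 * 14 * 9 * 3
= 1680 * 9 * 3
= 15120 * 3
= 45360

45360


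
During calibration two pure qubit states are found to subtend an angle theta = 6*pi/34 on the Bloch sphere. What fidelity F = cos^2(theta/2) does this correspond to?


For states separated by angle theta on Bloch sphere:
F = cos^2(theta/2)
theta = 6*pi/34 = 0.5544
theta/2 = 0.2772
cos(theta/2) = 0.9618
F = 0.9251

0.9251


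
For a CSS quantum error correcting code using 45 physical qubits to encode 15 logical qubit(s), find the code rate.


Code rate R = k/n
= 15/45
= 0.3333

0.3333


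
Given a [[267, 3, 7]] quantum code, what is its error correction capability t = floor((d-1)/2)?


Code parameters: [[267, 3, 7]], distance d = 7.
Number of correctable errors = floor((d-1)/2)
= floor((7 - 1)/2)
= floor(6/2)
= 3

3


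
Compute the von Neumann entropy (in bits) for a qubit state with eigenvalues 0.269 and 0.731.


S = -p*log2(p) - (1-p)*log2(1-p)
p = 0.2690, 1-p = 0.7310
= -0.2690 * log2(0.2690) - 0.7310 * log2(0.7310)
= -(-0.5096) - (-0.3305)
= 0.8400

0.8400


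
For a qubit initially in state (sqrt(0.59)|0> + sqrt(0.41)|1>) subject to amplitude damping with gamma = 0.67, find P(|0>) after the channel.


For amplitude damping with parameter gamma on state sqrt(a)|0> + sqrt(b)|1>:
alpha^2 = 0.59, beta^2 = 0.41
P(|0>) = alpha^2 + gamma * beta^2
= 0.59 + 0.67 * 0.41
= 0.59 + 0.2747
= 0.8647

0.8647


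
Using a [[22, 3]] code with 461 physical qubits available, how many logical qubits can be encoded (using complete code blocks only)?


Each code block uses 22 physical qubits for 3 logical qubit(s).
Number of complete blocks = floor(461 / 22) = 20
Logical qubits = 20 * 3
= 60

60


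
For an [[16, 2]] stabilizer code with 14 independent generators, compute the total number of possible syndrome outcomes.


Each stabilizer generator gives a binary (+1 or -1) measurement outcome.
With 14 independent generators:
Total syndromes = 2^14
= 16384

16384


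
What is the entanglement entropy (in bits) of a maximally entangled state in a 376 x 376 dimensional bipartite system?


For a maximally entangled state in d x d:
S = log2(d) = log2(376)
= 8.5546

8.5546


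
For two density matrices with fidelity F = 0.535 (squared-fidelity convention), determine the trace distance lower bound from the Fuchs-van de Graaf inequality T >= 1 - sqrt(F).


Fuchs-van de Graaf (squared-fidelity convention): 1 - sqrt(F) <= T <= sqrt(1 - F).
Lower bound: T >= 1 - sqrt(F)
sqrt(F) = sqrt(0.535) = 0.7314
T >= 1 - 0.7314
T >= 0.2686

0.2686


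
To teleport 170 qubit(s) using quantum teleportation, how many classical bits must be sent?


Quantum teleportation requires 2 classical bits per qubit teleported.
170 qubit(s) -> 2 * 170 = 340 classical bits

340


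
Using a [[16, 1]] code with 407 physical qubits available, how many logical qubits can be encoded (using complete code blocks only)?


Each code block uses 16 physical qubits for 1 logical qubit(s).
Number of complete blocks = floor(407 / 16) = 25
Logical qubits = 25 * 1
= 25

25


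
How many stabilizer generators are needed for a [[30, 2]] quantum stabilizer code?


For an [[n,k]] stabilizer code:
Number of stabilizer generators = n - k
= 30 - 2
= 28

28


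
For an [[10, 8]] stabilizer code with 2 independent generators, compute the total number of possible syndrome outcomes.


Each stabilizer generator gives a binary (+1 or -1) measurement outcome.
With 2 independent generators:
Total syndromes = 2^2
= 4

4


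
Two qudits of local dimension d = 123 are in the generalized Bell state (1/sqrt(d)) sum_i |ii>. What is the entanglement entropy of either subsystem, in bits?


For a maximally entangled state in d x d:
S = log2(d) = log2(123)
= 6.9425

6.9425


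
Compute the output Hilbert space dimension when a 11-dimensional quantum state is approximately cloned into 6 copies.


Output space = H^(tensor 6) where dim(H) = 11
dim = 11^6
= 121 (after 2 factors)
= 1331 (after 3 factors)
= 14641 (after 4 factors)
= 161051 (after 5 factors)
= 1771561 (after 6 factors)
= 1771561

1771561


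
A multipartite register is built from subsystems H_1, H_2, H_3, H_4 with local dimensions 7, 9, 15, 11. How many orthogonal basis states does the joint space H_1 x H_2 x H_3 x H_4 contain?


dim(H_1 x H_2 x H_3 x H_4) = 7 * 9 * 15 * 11
= 63 * 15 * 11
= 945 * 11
= 10395

10395


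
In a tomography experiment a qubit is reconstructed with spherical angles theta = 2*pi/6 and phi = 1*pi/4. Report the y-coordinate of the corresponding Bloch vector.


theta = 1.0472, phi = 0.7854
r_y = sin(theta)*sin(phi) = 0.8660 * 0.7071
r_y = 0.6124

0.6124


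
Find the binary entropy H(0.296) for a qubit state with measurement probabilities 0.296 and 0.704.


S = -p*log2(p) - (1-p)*log2(1-p)
p = 0.2960, 1-p = 0.7040
= -0.2960 * log2(0.2960) - 0.7040 * log2(0.7040)
= -(-0.5199) - (-0.3565)
= 0.8763

0.8763


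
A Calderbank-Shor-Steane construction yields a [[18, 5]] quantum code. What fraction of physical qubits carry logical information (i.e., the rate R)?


Code rate R = k/n
= 5/18
= 0.2778

0.2778


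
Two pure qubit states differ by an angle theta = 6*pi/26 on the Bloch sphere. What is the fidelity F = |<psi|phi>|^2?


For states separated by angle theta on Bloch sphere:
F = cos^2(theta/2)
theta = 6*pi/26 = 0.7250
theta/2 = 0.3625
cos(theta/2) = 0.9350
F = 0.8743

0.8743


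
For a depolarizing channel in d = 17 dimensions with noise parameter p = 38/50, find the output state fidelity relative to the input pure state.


F = (1-p) + p/d
= (1 - 0.7600) + 0.7600/17
= 0.2400 + 0.0447
= 0.2847

0.2847


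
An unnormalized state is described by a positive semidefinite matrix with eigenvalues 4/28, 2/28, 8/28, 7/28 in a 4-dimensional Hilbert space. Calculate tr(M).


tr(M) = sum of eigenvalues
= 4/28 + 2/28 + 8/28 + 7/28
= 21/28
= 0.7500

0.7500


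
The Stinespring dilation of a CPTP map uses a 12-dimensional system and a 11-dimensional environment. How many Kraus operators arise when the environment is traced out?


Tracing out the environment in an orthonormal basis {|i>_E} gives Kraus operators K_i = <i|_E U |0>_E.
Number of Kraus operators = dim(H_env) = d_env
= 11

11


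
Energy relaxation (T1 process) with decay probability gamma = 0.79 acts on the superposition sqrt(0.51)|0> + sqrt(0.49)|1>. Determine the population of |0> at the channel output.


For amplitude damping with parameter gamma on state sqrt(a)|0> + sqrt(b)|1>:
alpha^2 = 0.51, beta^2 = 0.49
P(|0>) = alpha^2 + gamma * beta^2
= 0.51 + 0.79 * 0.49
= 0.51 + 0.3871
= 0.8971

0.8971


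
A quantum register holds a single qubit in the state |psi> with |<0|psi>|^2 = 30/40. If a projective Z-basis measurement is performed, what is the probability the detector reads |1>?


|alpha|^2 = 30/40 = 0.7500
|beta|^2 = 1 - 30/40 = 10/40 = 0.2500
P(|1>) = |beta|^2 = 0.2500

0.2500


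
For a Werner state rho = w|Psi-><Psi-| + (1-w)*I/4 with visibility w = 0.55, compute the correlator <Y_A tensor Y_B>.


|Psi-> = (|01> - |10>)/sqrt(2)
For the pure Bell state, <Y_A Y_B> = -1 (Bell-state Pauli correlator).
The maximally-mixed part I/4 has tr(I/4 * P tensor P) = 0 for any traceless Pauli P.
So <Y_A Y_B>_rho = w * (-1) + (1 - w) * 0
= 0.55 * (-1)
= -0.5500

-0.5500


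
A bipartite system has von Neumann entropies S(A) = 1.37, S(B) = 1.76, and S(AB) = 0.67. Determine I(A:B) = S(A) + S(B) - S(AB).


I(A:B) = S(A) + S(B) - S(AB)
= 1.37 + 1.76 - 0.67
= 2.4600

2.4600


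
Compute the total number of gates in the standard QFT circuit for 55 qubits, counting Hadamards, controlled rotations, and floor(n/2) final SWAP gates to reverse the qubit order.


Hadamard gates: 55
Controlled rotations: n*(n-1)/2 = 55*54/2 = 1485
SWAP gates: floor(n/2) = floor(55/2) = 27
Total = 55 + 1485 + 27
= 1567

1567


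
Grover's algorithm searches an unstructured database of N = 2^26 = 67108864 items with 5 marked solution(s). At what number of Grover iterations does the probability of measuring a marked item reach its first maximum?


After j Grover iterations the success probability is P(j) = sin^2((2j+1)*theta), where sin(theta) = sqrt(k/N).
N = 2^26 = 67108864, k = 5
sin(theta) = sqrt(k/N) = 0.0002729575168
theta = arcsin(sqrt(k/N)) = 0.0002729575202 rad
P(j) reaches its first maximum when (2j+1)*theta is as close as possible to pi/2, i.e. j = round(pi/(4*theta) - 1/2).
pi/(4*theta) - 1/2 = 2876.8641
(For comparison, the common estimate pi/4 * sqrt(N/k) = 2877.3641; the exact maximiser is used here.)
Optimal iterations = 2877

2877


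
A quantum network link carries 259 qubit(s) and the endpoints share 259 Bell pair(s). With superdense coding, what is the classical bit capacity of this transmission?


Superdense coding allows 2 classical bits per shared entangled pair.
259 pair(s) -> 2 * 259 = 518 classical bits

518


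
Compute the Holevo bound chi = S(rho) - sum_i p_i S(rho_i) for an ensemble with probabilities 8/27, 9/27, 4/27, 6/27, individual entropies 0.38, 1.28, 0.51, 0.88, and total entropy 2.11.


chi = S(rho) - sum_i p_i * S(rho_i)
Weighted entropy = 8/27 * 0.38 + 9/27 * 1.28 + 4/27 * 0.51 + 6/27 * 0.88
= 0.8104
chi = 2.11 - 0.8104
= 1.2996

1.2996


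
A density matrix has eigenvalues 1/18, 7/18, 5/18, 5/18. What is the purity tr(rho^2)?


tr(rho^2) = sum of eigenvalues squared
= (1/18)^2 + (7/18)^2 + (5/18)^2 + (5/18)^2
= (1 + 49 + 25 + 25) / 324
= 100/324
= 0.3086

0.3086


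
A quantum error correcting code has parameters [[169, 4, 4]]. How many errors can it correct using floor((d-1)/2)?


Code parameters: [[169, 4, 4]], distance d = 4.
Number of correctable errors = floor((d-1)/2)
= floor((4 - 1)/2)
= floor(3/2)
= 1

1


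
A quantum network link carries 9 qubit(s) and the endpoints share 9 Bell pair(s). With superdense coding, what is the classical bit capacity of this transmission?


Superdense coding allows 2 classical bits per shared entangled pair.
9 pair(s) -> 2 * 9 = 18 classical bits

18


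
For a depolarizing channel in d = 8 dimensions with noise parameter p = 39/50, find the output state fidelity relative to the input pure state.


F = (1-p) + p/d
= (1 - 0.7800) + 0.7800/8
= 0.2200 + 0.0975
= 0.3175

0.3175


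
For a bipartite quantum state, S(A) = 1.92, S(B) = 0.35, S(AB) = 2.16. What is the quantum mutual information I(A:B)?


I(A:B) = S(A) + S(B) - S(AB)
= 1.92 + 0.35 - 2.16
= 0.1100

0.1100


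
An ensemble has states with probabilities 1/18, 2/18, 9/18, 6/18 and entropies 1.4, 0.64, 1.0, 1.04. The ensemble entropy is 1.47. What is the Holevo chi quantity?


chi = S(rho) - sum_i p_i * S(rho_i)
Weighted entropy = 1/18 * 1.4 + 2/18 * 0.64 + 9/18 * 1.0 + 6/18 * 1.04
= 0.9956
chi = 1.47 - 0.9956
= 0.4744

0.4744


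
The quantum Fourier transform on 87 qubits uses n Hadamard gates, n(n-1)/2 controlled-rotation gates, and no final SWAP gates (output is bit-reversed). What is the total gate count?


Hadamard gates: 87
Controlled rotations: n*(n-1)/2 = 87*86/2 = 3741
SWAP gates: 0 (omitted)
Total = 87 + 3741
= 3828

3828


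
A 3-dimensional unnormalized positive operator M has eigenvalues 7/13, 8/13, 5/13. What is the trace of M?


tr(M) = sum of eigenvalues
= 7/13 + 8/13 + 5/13
= 20/13
= 1.5385

1.5385


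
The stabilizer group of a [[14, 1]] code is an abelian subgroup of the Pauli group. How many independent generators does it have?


For an [[n,k]] stabilizer code:
Number of stabilizer generators = n - k
= 14 - 1
= 13

13


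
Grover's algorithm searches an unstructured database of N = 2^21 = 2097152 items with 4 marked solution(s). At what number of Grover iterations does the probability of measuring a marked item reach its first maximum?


After j Grover iterations the success probability is P(j) = sin^2((2j+1)*theta), where sin(theta) = sqrt(k/N).
N = 2^21 = 2097152, k = 4
sin(theta) = sqrt(k/N) = 0.001381067932
theta = arcsin(sqrt(k/N)) = 0.001381068371 rad
P(j) reaches its first maximum when (2j+1)*theta is as close as possible to pi/2, i.e. j = round(pi/(4*theta) - 1/2).
pi/(4*theta) - 1/2 = 568.1888
(For comparison, the common estimate pi/4 * sqrt(N/k) = 568.6890; the exact maximiser is used here.)
Optimal iterations = 568

568


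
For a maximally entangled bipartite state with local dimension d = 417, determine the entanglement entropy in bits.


For a maximally entangled state in d x d:
S = log2(d) = log2(417)
= 8.7039

8.7039


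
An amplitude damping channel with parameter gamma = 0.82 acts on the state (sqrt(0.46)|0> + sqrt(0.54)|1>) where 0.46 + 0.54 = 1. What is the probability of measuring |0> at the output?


For amplitude damping with parameter gamma on state sqrt(a)|0> + sqrt(b)|1>:
alpha^2 = 0.46, beta^2 = 0.54
P(|0>) = alpha^2 + gamma * beta^2
= 0.46 + 0.82 * 0.54
= 0.46 + 0.4428
= 0.9028

0.9028


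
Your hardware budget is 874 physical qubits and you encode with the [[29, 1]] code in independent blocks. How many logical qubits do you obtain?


Each code block uses 29 physical qubits for 1 logical qubit(s).
Number of complete blocks = floor(874 / 29) = 30
Logical qubits = 30 * 1
= 30

30


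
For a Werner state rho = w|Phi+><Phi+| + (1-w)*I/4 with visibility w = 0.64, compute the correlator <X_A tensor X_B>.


|Phi+> = (|00> + |11>)/sqrt(2)
For the pure Bell state, <X_A X_B> = +1 (Bell-state Pauli correlator).
The maximally-mixed part I/4 has tr(I/4 * P tensor P) = 0 for any traceless Pauli P.
So <X_A X_B>_rho = w * (+1) + (1 - w) * 0
= 0.64 * (+1)
= 0.6400

0.6400


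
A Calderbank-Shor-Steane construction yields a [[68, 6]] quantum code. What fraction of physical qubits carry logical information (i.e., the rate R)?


Code rate R = k/n
= 6/68
= 0.0882

0.0882


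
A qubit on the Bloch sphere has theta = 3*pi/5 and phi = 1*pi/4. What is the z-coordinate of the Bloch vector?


theta = 1.8850, phi = 0.7854
r_z = cos(theta) = -0.3090

-0.3090


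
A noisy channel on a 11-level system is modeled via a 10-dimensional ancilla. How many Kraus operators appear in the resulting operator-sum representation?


Tracing out the environment in an orthonormal basis {|i>_E} gives Kraus operators K_i = <i|_E U |0>_E.
Number of Kraus operators = dim(H_env) = d_env
= 10

10


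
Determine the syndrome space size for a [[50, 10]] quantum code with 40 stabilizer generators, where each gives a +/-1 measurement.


Each stabilizer generator gives a binary (+1 or -1) measurement outcome.
With 40 independent generators:
Total syndromes = 2^40
= 1099511627776

1099511627776


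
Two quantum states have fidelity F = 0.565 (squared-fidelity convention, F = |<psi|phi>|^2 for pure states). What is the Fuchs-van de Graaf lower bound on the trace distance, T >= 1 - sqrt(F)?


Fuchs-van de Graaf (squared-fidelity convention): 1 - sqrt(F) <= T <= sqrt(1 - F).
Lower bound: T >= 1 - sqrt(F)
sqrt(F) = sqrt(0.565) = 0.7517
T >= 1 - 0.7517
T >= 0.2483

0.2483


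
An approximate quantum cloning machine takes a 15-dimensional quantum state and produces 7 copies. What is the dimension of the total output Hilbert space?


Output space = H^(tensor 7) where dim(H) = 15
dim = 15^7
= 225 (after 2 factors)
= 3375 (after 3 factors)
= 50625 (after 4 factors)
= 759375 (after 5 factors)
= 11390625 (after 6 factors)
= 170859375 (after 7 factors)
= 170859375

170859375


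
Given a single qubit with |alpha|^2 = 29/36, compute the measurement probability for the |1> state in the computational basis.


|alpha|^2 = 29/36 = 0.8056
|beta|^2 = 1 - 29/36 = 7/36 = 0.1944
P(|1>) = |beta|^2 = 0.1944

0.1944


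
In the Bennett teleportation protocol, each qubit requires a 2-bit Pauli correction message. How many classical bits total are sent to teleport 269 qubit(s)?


Quantum teleportation requires 2 classical bits per qubit teleported.
269 qubit(s) -> 2 * 269 = 538 classical bits

538


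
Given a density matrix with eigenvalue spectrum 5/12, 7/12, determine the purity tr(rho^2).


tr(rho^2) = sum of eigenvalues squared
= (5/12)^2 + (7/12)^2
= (25 + 49) / 144
= 74/144
= 0.5139

0.5139


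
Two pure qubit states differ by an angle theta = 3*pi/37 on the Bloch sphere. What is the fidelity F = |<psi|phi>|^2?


For states separated by angle theta on Bloch sphere:
F = cos^2(theta/2)
theta = 3*pi/37 = 0.2547
theta/2 = 0.1274
cos(theta/2) = 0.9919
F = 0.9839

0.9839


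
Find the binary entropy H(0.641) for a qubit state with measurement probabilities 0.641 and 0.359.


S = -p*log2(p) - (1-p)*log2(1-p)
p = 0.6410, 1-p = 0.3590
= -0.6410 * log2(0.6410) - 0.3590 * log2(0.3590)
= -(-0.4113) - (-0.5306)
= 0.9418

0.9418


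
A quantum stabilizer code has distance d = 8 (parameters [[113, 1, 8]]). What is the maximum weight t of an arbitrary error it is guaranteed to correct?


Code parameters: [[113, 1, 8]], distance d = 8.
Number of correctable errors = floor((d-1)/2)
= floor((8 - 1)/2)
= floor(7/2)
= 3

3


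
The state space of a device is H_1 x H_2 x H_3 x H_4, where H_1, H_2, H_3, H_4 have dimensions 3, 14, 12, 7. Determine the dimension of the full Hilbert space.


dim(H_1 x H_2 x H_3 x H_4) = 3 * 14 * 12 * 7
= 42 * 12 * 7
= 504 * 7
= 3528

3528


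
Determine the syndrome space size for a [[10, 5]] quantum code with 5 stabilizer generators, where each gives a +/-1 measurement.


Each stabilizer generator gives a binary (+1 or -1) measurement outcome.
With 5 independent generators:
Total syndromes = 2^5
= 32

32


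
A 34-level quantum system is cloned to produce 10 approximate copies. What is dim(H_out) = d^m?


Output space = H^(tensor 10) where dim(H) = 34
dim = 34^10
= 1156 (after 2 factors)
= 39304 (after 3 factors)
= 1336336 (after 4 factors)
= 45435424 (after 5 factors)
= 1544804416 (after 6 factors)
= 52523350144 (after 7 factors)
= 1785793904896 (after 8 factors)
= 60716992766464 (after 9 factors)
= 2064377754059776 (after 10 factors)
= 2064377754059776

2064377754059776


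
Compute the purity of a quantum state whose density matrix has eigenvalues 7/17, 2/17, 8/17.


tr(rho^2) = sum of eigenvalues squared
= (7/17)^2 + (2/17)^2 + (8/17)^2
= (49 + 4 + 64) / 289
= 117/289
= 0.4048

0.4048


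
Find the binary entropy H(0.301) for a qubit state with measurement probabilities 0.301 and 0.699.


S = -p*log2(p) - (1-p)*log2(1-p)
p = 0.3010, 1-p = 0.6990
= -0.3010 * log2(0.3010) - 0.6990 * log2(0.6990)
= -(-0.5214) - (-0.3611)
= 0.8825

0.8825


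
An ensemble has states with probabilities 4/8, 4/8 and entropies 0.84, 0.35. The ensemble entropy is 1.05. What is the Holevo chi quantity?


chi = S(rho) - sum_i p_i * S(rho_i)
Weighted entropy = 4/8 * 0.84 + 4/8 * 0.35
= 0.5950
chi = 1.05 - 0.5950
= 0.4550

0.4550


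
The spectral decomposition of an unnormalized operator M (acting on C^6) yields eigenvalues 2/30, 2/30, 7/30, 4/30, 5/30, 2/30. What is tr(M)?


tr(M) = sum of eigenvalues
= 2/30 + 2/30 + 7/30 + 4/30 + 5/30 + 2/30
= 22/30
= 0.7333

0.7333


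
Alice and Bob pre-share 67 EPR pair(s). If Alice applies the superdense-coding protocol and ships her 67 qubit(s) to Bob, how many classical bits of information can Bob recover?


Superdense coding allows 2 classical bits per shared entangled pair.
67 pair(s) -> 2 * 67 = 134 classical bits

134


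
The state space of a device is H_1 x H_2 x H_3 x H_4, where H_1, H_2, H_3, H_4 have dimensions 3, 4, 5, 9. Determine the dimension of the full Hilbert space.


dim(H_1 x H_2 x H_3 x H_4) = 3 * 4 * 5 * 9
= 12 * 5 * 9
= 60 * 9
= 540

540


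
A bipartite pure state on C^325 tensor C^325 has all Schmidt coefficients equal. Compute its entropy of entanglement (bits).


For a maximally entangled state in d x d:
S = log2(d) = log2(325)
= 8.3443

8.3443


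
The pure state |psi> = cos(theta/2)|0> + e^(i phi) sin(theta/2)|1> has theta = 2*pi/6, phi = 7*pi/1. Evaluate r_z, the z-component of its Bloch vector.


theta = 1.0472, phi = 21.9911
r_z = cos(theta) = 0.5000

0.5000


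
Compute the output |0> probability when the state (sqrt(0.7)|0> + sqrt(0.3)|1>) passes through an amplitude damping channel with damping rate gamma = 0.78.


For amplitude damping with parameter gamma on state sqrt(a)|0> + sqrt(b)|1>:
alpha^2 = 0.7, beta^2 = 0.3
P(|0>) = alpha^2 + gamma * beta^2
= 0.7 + 0.78 * 0.3
= 0.7 + 0.2340
= 0.9340

0.9340


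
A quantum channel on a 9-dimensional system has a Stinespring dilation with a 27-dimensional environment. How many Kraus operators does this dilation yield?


Tracing out the environment in an orthonormal basis {|i>_E} gives Kraus operators K_i = <i|_E U |0>_E.
Number of Kraus operators = dim(H_env) = d_env
= 27

27


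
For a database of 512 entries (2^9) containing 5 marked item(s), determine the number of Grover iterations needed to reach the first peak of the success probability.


After j Grover iterations the success probability is P(j) = sin^2((2j+1)*theta), where sin(theta) = sqrt(k/N).
N = 2^9 = 512, k = 5
sin(theta) = sqrt(k/N) = 0.09882117688
theta = arcsin(sqrt(k/N)) = 0.0989827296 rad
P(j) reaches its first maximum when (2j+1)*theta is as close as possible to pi/2, i.e. j = round(pi/(4*theta) - 1/2).
pi/(4*theta) - 1/2 = 7.4347
(For comparison, the common estimate pi/4 * sqrt(N/k) = 7.9477; the exact maximiser is used here.)
Optimal iterations = 7

7


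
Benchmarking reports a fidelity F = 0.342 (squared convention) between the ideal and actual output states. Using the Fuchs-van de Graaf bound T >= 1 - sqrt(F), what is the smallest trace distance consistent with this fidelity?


Fuchs-van de Graaf (squared-fidelity convention): 1 - sqrt(F) <= T <= sqrt(1 - F).
Lower bound: T >= 1 - sqrt(F)
sqrt(F) = sqrt(0.342) = 0.5848
T >= 1 - 0.5848
T >= 0.4152

0.4152


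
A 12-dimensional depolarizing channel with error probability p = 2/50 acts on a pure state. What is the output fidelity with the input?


F = (1-p) + p/d
= (1 - 0.0400) + 0.0400/12
= 0.9600 + 0.0033
= 0.9633

0.9633


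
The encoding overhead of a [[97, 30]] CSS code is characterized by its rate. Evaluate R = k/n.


Code rate R = k/n
= 30/97
= 0.3093

0.3093
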